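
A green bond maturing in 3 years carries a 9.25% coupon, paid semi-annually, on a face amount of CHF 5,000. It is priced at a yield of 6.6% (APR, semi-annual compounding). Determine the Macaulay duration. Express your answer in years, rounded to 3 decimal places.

2.700 years

Periodic yield y = 0.033. Discount each cash flow and weight by its period:
  t   CF        PV=CF/(1+0.033)^t    t·PV
  1       231.25       223.8625       223.8625
  2       231.25       216.7111       433.4221
  3       231.25       209.7881       629.3642
  4       231.25       203.0862       812.3449
  5       231.25       196.5985       982.9924
  6     5,231.25     4,305.3013    25,831.8076
  Σ                  5,355.3476    28,913.7937
Price P = Σ PV = 5,355.3476.
Macaulay duration = Σ(t·PV) / P = 28,913.7937 / 5,355.3476 = 5.39905 half-year periods.
In years: 5.39905 / 2 = 2.69953 years.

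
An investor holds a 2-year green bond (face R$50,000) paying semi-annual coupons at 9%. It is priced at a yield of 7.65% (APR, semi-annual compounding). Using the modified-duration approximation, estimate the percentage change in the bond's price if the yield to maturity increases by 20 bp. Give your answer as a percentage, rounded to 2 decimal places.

-0.36%

Periodic yield y = 0.03825. Modified duration first:
  t   CF        PV=CF/(1+0.03825)^t    t·PV
  1     2,250.00     2,167.1081     2,167.1081
  2     2,250.00     2,087.2700     4,174.5401
  3     2,250.00     2,010.3733     6,031.1198
  4    52,250.00    44,965.4077   179,861.6309
  Σ                 51,230.1591   192,234.3988
P = 51,230.1591; D_Mac = 3.75237 half-year periods = 1.87618 yrs; D_mod = 1.87618/(1+0.03825) = 1.80706 yrs.
ΔP/P ≈ -D_mod · Δy = -1.80706 × (+0.002) = -0.003614 = -0.3614%.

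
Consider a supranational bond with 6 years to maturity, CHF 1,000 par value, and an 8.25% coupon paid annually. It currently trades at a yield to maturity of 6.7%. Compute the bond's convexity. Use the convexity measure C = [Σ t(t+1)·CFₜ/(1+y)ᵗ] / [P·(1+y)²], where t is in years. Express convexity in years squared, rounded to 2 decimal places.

28.84

With y = 0.067:
  t   CF        PV=CF/(1+0.067)^t    t·PV        t(t+1)·PV
  1        82.50        77.3196        77.3196         154.6392
  2        82.50        72.4645       144.9289         434.7868
  3        82.50        67.9142       203.7426         814.9706
  4        82.50        63.6497       254.5987       1,272.9937
  5        82.50        59.6529       298.2647       1,789.5882
  6     1,082.50       733.5697     4,401.4182      30,809.9277
  Σ                  1,074.5706     5,380.2729      35,276.9062
P = 1,074.5706.
Convexity = Σ t(t+1)·PV / [P·(1+y)²] = 35,276.9062 / (1,074.5706 × 1.138489) = 28.83545.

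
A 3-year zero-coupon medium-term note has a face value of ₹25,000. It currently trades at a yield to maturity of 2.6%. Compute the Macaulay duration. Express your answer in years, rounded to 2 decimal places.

3.00 years

A zero-coupon bond has a single cash flow at maturity, so its Macaulay duration equals its maturity: 3 years.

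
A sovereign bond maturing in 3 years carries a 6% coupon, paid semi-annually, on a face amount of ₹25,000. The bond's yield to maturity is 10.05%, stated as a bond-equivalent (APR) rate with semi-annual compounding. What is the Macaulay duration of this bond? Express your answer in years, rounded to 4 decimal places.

2.7759 years

Periodic yield y = 0.05025. Discount each cash flow and weight by its period:
  t   CF        PV=CF/(1+0.05025)^t    t·PV
  1       750.00       714.1157       714.1157
  2       750.00       679.9483     1,359.8966
  3       750.00       647.4156     1,942.2469
  4       750.00       616.4396     2,465.7582
  5       750.00       586.9455     2,934.7277
  6    25,750.00    19,187.6193   115,125.7155
  Σ                 22,432.4840   124,542.4607
Price P = Σ PV = 22,432.4840.
Macaulay duration = Σ(t·PV) / P = 124,542.4607 / 22,432.4840 = 5.55188 half-year periods.
In years: 5.55188 / 2 = 2.77594 years.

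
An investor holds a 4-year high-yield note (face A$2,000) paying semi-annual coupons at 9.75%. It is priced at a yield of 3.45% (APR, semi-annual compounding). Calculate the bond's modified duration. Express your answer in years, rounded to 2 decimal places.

3.42 years

Periodic yield y = 0.01725. First find Macaulay duration:
  t   CF        PV=CF/(1+0.01725)^t    t·PV
  1        97.50        95.8466        95.8466
  2        97.50        94.2213       188.4427
  3        97.50        92.6236       277.8707
  4        97.50        91.0529       364.2116
  5        97.50        89.5089       447.5444
  6        97.50        87.9910       527.9462
  7        97.50        86.4989       605.4925
  8     2,097.50     1,829.2808    14,634.2466
  Σ                  2,467.0241    17,141.6013
P = 2,467.0241; Macaulay duration = 17,141.6013 / 2,467.0241 = 6.94829 half-year periods = 3.47415 years.
Modified duration = D_Mac / (1 + y) = 3.47415 / 1.01725 = 3.41523 years.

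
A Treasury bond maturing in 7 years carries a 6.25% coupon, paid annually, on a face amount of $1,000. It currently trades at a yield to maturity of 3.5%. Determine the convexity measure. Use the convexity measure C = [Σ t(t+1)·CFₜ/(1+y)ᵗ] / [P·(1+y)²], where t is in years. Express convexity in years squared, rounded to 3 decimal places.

42.128

With y = 0.035:
  t   CF        PV=CF/(1+0.035)^t    t·PV        t(t+1)·PV
  1        62.50        60.3865        60.3865         120.7729
  2        62.50        58.3444       116.6888         350.0665
  3        62.50        56.3714       169.1143         676.4570
  4        62.50        54.4651       217.8606       1,089.3028
  5        62.50        52.6233       263.1166       1,578.6997
  6        62.50        50.8438       305.0627       2,135.4392
  7     1,062.50       835.1154     5,845.8078      46,766.4622
  Σ                  1,168.1500     6,978.0373      52,717.2003
P = 1,168.1500.
Convexity = Σ t(t+1)·PV / [P·(1+y)²] = 52,717.2003 / (1,168.1500 × 1.071225) = 42.12821.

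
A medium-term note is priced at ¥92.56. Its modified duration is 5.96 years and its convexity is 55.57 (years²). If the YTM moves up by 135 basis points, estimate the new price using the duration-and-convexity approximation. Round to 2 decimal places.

¥85.58

Duration effect: -D_mod·Δy = -5.96 × (+0.0135) = -0.080460
Convexity effect: ½·C·(Δy)² = 0.5 × 55.57 × (0.0135)² = +0.00506381625
ΔP/P ≈ -0.080460 + 0.00506381625 = -0.07539618375
New price ≈ 92.56 × (1 - 0.07539618375) = 85.5813292321.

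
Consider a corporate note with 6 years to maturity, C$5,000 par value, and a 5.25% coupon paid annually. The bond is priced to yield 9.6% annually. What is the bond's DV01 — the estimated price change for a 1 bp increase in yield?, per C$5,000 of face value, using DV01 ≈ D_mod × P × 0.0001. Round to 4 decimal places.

Periodic yield y = 0.096.
  t   CF        PV=CF/(1+0.096)^t    t·PV
  1       262.50       239.5073       239.5073
  2       262.50       218.5286       437.0571
  3       262.50       199.3874       598.1621
  4       262.50       181.9228       727.6911
  5       262.50       165.9879       829.9397
  6     5,262.50     3,036.1889    18,217.1332
  Σ                  4,041.5228    21,049.4906
P = 4,041.5228; D_Mac = 5.20831 yrs; D_mod = 4.75210 yrs.
DV01 ≈ 4.75210 × 4,041.5228 × 0.0001 = 1.920574.

C$1.9206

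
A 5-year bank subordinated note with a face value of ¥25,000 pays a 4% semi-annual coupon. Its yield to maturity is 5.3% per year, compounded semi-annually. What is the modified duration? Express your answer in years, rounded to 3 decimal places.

Periodic yield y = 0.0265. First find Macaulay duration:
  t   CF        PV=CF/(1+0.0265)^t    t·PV
  1       500.00       487.0921       487.0921
  2       500.00       474.5174       949.0347
  3       500.00       462.2673     1,386.8018
  4       500.00       450.3334     1,801.3337
  5       500.00       438.7077     2,193.5384
  6       500.00       427.3821     2,564.2923
  7       500.00       416.3488     2,914.4417
  8       500.00       405.6004     3,244.8032
  9       500.00       395.1295     3,556.1652
  10   25,500.00    19,631.3716   196,313.7158
  Σ                 23,588.7501   215,411.2189
P = 23,588.7501; Macaulay duration = 215,411.2189 / 23,588.7501 = 9.13195 half-year periods = 4.56597 years.
Modified duration = D_Mac / (1 + y) = 4.56597 / 1.0265 = 4.44810 years.

4.448 years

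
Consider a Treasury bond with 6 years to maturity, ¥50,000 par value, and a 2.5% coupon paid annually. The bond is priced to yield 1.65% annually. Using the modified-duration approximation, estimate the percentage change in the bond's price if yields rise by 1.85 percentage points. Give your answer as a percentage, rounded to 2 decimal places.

-10.29%

Periodic yield y = 0.0165. Modified duration first:
  t   CF        PV=CF/(1+0.0165)^t    t·PV
  1     1,250.00     1,229.7098     1,229.7098
  2     1,250.00     1,209.7489     2,419.4979
  3     1,250.00     1,190.1121     3,570.3362
  4     1,250.00     1,170.7940     4,683.1759
  5     1,250.00     1,151.7895     5,758.9473
  6    51,250.00    46,456.8300   278,740.9798
  Σ                 52,408.9842   296,402.6469
P = 52,408.9842; D_Mac = 5.65557 yrs; D_mod = 5.65557/(1+0.0165) = 5.56377 yrs.
ΔP/P ≈ -D_mod · Δy = -5.56377 × (+0.0185) = -0.102930 = -10.2930%.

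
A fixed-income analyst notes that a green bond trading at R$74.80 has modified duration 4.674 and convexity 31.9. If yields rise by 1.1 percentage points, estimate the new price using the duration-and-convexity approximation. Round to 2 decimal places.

Duration effect: -D_mod·Δy = -4.674 × (+0.011) = -0.051414
Convexity effect: ½·C·(Δy)² = 0.5 × 31.9 × (0.011)² = +0.00192995
ΔP/P ≈ -0.051414 + 0.00192995 = -0.04948405
New price ≈ 74.80 × (1 - 0.04948405) = 71.09859306.

R$71.10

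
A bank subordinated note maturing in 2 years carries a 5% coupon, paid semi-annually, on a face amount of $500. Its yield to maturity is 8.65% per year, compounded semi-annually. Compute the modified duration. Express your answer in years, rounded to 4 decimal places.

Periodic yield y = 0.04325. First find Macaulay duration:
  t   CF        PV=CF/(1+0.04325)^t    t·PV
  1        12.50        11.9818        11.9818
  2        12.50        11.4851        22.9701
  3        12.50        11.0089        33.0268
  4       512.50       432.6536     1,730.6143
  Σ                    467.1293     1,798.5930
P = 467.1293; Macaulay duration = 1,798.5930 / 467.1293 = 3.85031 half-year periods = 1.92516 years.
Modified duration = D_Mac / (1 + y) = 1.92516 / 1.04325 = 1.84534 years.

1.8453 years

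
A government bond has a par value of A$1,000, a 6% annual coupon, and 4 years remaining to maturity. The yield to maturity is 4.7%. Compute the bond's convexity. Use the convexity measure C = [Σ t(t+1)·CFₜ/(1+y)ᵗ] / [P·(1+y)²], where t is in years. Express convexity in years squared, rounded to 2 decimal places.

With y = 0.047:
  t   CF        PV=CF/(1+0.047)^t    t·PV        t(t+1)·PV
  1        60.00        57.3066        57.3066         114.6132
  2        60.00        54.7341       109.4682         328.4045
  3        60.00        52.2771       156.8312         627.3248
  4     1,060.00       882.1027     3,528.4107      17,642.0535
  Σ                  1,046.4204     3,852.0167      18,712.3960
P = 1,046.4204.
Convexity = Σ t(t+1)·PV / [P·(1+y)²] = 18,712.3960 / (1,046.4204 × 1.096209) = 16.31285.

16.31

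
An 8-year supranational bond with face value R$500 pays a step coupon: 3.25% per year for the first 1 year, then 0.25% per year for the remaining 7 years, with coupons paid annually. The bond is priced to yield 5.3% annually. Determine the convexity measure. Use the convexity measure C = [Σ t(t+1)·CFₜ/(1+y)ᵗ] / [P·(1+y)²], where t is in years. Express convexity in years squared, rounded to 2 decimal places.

61.48

With y = 0.053:
  t   CF        PV=CF/(1+0.053)^t    t·PV        t(t+1)·PV
  1        16.25        15.4321        15.4321          30.8642
  2         1.25         1.1273         2.2547           6.7640
  3         1.25         1.0706         3.2118          12.8471
  4         1.25         1.0167         4.0668          20.3342
  5         1.25         0.9655         4.8277          28.9661
  6         1.25         0.9169         5.5016          38.5114
  7         1.25         0.8708         6.0955          48.7640
  8       501.25       331.6098     2,652.8788      23,875.9089
  Σ                    353.0098     2,694.2690      24,062.9598
P = 353.0098.
Convexity = Σ t(t+1)·PV / [P·(1+y)²] = 24,062.9598 / (353.0098 × 1.108809) = 61.47598.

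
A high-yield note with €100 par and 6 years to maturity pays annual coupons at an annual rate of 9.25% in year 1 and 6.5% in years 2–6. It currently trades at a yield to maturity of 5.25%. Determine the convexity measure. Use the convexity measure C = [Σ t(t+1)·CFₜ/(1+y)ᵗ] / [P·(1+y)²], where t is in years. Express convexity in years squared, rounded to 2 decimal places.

With y = 0.0525:
  t   CF        PV=CF/(1+0.0525)^t    t·PV        t(t+1)·PV
  1         9.25         8.7886         8.7886          17.5772
  2         6.50         5.8677        11.7354          35.2063
  3         6.50         5.5750        16.7251          66.9003
  4         6.50         5.2969        21.1878         105.9388
  5         6.50         5.0327        25.1636         150.9816
  6       106.50        78.3460       470.0762       3,290.5332
  Σ                    108.9070       553.6766       3,667.1374
P = 108.9070.
Convexity = Σ t(t+1)·PV / [P·(1+y)²] = 3,667.1374 / (108.9070 × 1.107756) = 30.39674.

30.40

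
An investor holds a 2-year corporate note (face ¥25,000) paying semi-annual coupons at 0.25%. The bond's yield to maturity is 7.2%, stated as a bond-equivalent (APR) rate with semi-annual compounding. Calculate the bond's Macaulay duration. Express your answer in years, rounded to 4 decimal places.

1.9959 years

Periodic yield y = 0.036. Discount each cash flow and weight by its period:
  t   CF        PV=CF/(1+0.036)^t    t·PV
  1        31.25        30.1641        30.1641
  2        31.25        29.1159        58.2318
  3        31.25        28.1042        84.3125
  4    25,031.25    21,729.1889    86,916.7557
  Σ                 21,816.5731    87,089.4642
Price P = Σ PV = 21,816.5731.
Macaulay duration = Σ(t·PV) / P = 87,089.4642 / 21,816.5731 = 3.99189 half-year periods.
In years: 3.99189 / 2 = 1.99595 years.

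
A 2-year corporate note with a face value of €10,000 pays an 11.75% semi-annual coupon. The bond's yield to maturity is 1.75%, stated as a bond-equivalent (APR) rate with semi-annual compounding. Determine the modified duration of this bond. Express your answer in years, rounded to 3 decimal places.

1.839 years

Periodic yield y = 0.00875. First find Macaulay duration:
  t   CF        PV=CF/(1+0.00875)^t    t·PV
  1       587.50       582.4040       582.4040
  2       587.50       577.3521     1,154.7043
  3       587.50       572.3441     1,717.0324
  4    10,587.50    10,224.9038    40,899.6154
  Σ                 11,957.0041    44,353.7560
P = 11,957.0041; Macaulay duration = 44,353.7560 / 11,957.0041 = 3.70944 half-year periods = 1.85472 years.
Modified duration = D_Mac / (1 + y) = 1.85472 / 1.00875 = 1.83863 years.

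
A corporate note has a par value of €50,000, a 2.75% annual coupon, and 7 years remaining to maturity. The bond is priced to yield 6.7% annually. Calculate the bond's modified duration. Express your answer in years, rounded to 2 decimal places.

5.98 years

Periodic yield y = 0.067. First find Macaulay duration:
  t   CF        PV=CF/(1+0.067)^t    t·PV
  1     1,375.00     1,288.6598     1,288.6598
  2     1,375.00     1,207.7411     2,415.4823
  3     1,375.00     1,131.9036     3,395.7108
  4     1,375.00     1,060.8281     4,243.3125
  5     1,375.00       994.2157     4,971.0783
  6     1,375.00       931.7860     5,590.7160
  7    51,375.00    32,628.7848   228,401.4933
  Σ                 39,243.9191   250,306.4529
P = 39,243.9191; Macaulay duration = 250,306.4529 / 39,243.9191 = 6.37822 years.
Modified duration = D_Mac / (1 + y) = 6.37822 / 1.067 = 5.97772 years.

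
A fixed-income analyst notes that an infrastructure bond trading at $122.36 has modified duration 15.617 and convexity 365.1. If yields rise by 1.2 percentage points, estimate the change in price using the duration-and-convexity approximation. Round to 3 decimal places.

-$19.714

Duration effect: -D_mod·Δy = -15.617 × (+0.012) = -0.187404
Convexity effect: ½·C·(Δy)² = 0.5 × 365.1 × (0.012)² = +0.0262872
ΔP/P ≈ -0.187404 + 0.0262872 = -0.1611168
ΔP ≈ 122.36 × (-0.1611168) = -19.714251648.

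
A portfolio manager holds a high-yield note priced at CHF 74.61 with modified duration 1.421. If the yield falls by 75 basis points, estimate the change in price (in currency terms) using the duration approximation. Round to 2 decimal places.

Duration approximation: ΔP/P ≈ -D_mod · Δy = -1.421 × (-0.0075) = +0.0106575.
ΔP ≈ 74.61 × (+0.0106575) = +0.795156075.

+CHF 0.80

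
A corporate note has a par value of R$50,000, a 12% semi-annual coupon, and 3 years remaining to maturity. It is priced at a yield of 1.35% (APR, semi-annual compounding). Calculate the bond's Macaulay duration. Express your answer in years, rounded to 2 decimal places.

Periodic yield y = 0.00675. Discount each cash flow and weight by its period:
  t   CF        PV=CF/(1+0.00675)^t    t·PV
  1     3,000.00     2,979.8858     2,979.8858
  2     3,000.00     2,959.9064     5,919.8128
  3     3,000.00     2,940.0610     8,820.1830
  4     3,000.00     2,920.3486    11,681.3946
  5     3,000.00     2,900.7685    14,503.8423
  6    53,000.00    50,903.3119   305,419.8716
  Σ                 65,604.2822   349,324.9900
Price P = Σ PV = 65,604.2822.
Macaulay duration = Σ(t·PV) / P = 349,324.9900 / 65,604.2822 = 5.32473 half-year periods.
In years: 5.32473 / 2 = 2.66236 years.

2.66 years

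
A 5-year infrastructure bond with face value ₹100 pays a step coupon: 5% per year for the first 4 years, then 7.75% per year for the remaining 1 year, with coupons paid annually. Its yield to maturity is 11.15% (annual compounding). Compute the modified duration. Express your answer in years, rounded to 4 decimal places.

Periodic yield y = 0.1115. First find Macaulay duration:
  t   CF        PV=CF/(1+0.1115)^t    t·PV
  1         5.00         4.4984         4.4984
  2         5.00         4.0472         8.0943
  3         5.00         3.6412        10.9235
  4         5.00         3.2759        13.1036
  5       107.75        63.5141       317.5704
  Σ                     78.9767       354.1903
P = 78.9767; Macaulay duration = 354.1903 / 78.9767 = 4.48474 years.
Modified duration = D_Mac / (1 + y) = 4.48474 / 1.1115 = 4.03485 years.

4.0349 years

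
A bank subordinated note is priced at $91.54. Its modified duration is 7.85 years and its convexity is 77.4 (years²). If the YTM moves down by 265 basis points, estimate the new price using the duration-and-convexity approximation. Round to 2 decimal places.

Duration effect: -D_mod·Δy = -7.85 × (-0.0265) = +0.208025
Convexity effect: ½·C·(Δy)² = 0.5 × 77.4 × (-0.0265)² = +0.027177075
ΔP/P ≈ +0.208025 + 0.027177075 = +0.235202075
New price ≈ 91.54 × (1 + 0.235202075) = 113.0703979455.

$113.07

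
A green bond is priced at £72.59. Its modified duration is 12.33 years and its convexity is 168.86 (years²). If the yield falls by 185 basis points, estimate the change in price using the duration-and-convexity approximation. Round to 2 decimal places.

Duration effect: -D_mod·Δy = -12.33 × (-0.0185) = +0.228105
Convexity effect: ½·C·(Δy)² = 0.5 × 168.86 × (-0.0185)² = +0.0288961675
ΔP/P ≈ +0.228105 + 0.0288961675 = +0.2570011675
ΔP ≈ 72.59 × (+0.2570011675) = +18.655714748825.

+£18.66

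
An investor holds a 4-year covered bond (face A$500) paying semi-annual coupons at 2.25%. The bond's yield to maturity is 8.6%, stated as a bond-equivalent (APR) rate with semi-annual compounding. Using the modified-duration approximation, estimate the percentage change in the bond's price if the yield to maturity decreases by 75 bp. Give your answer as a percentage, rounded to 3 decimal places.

Periodic yield y = 0.043. Modified duration first:
  t   CF        PV=CF/(1+0.043)^t    t·PV
  1        5.625         5.3931         5.3931
  2        5.625         5.1708        10.3415
  3        5.625         4.9576        14.8727
  4        5.625         4.7532        19.0128
  5        5.625         4.5572        22.7862
  6        5.625         4.3693        26.2161
  7        5.625         4.1892        29.3245
  8      505.625       361.0390     2,888.3117
  Σ                    394.4294     3,016.2585
P = 394.4294; D_Mac = 7.64714 half-year periods = 3.82357 yrs; D_mod = 3.82357/(1+0.043) = 3.66594 yrs.
ΔP/P ≈ -D_mod · Δy = -3.66594 × (-0.0075) = +0.027495 = +2.7495%.

+2.749%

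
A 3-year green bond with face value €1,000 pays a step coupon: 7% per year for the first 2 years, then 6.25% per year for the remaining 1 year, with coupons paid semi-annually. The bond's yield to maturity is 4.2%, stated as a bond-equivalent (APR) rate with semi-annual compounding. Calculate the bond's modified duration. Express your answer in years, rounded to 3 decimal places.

Periodic yield y = 0.021. First find Macaulay duration:
  t   CF        PV=CF/(1+0.021)^t    t·PV
  1        35.00        34.2801        34.2801
  2        35.00        33.5750        67.1501
  3        35.00        32.8845        98.6534
  4        35.00        32.2081       128.8324
  5        31.25        28.1657       140.8287
  6     1,031.25       910.3523     5,462.1140
  Σ                  1,071.4658     5,931.8587
P = 1,071.4658; Macaulay duration = 5,931.8587 / 1,071.4658 = 5.53621 half-year periods = 2.76810 years.
Modified duration = D_Mac / (1 + y) = 2.76810 / 1.021 = 2.71117 years.

2.711 years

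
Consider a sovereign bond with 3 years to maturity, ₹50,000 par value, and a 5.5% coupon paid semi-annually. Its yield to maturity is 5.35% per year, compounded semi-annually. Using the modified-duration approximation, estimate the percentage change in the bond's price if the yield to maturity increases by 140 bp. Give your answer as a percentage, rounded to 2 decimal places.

-3.83%

Periodic yield y = 0.02675. Modified duration first:
  t   CF        PV=CF/(1+0.02675)^t    t·PV
  1     1,375.00     1,339.1770     1,339.1770
  2     1,375.00     1,304.2873     2,608.5747
  3     1,375.00     1,270.3066     3,810.9199
  4     1,375.00     1,237.2112     4,948.8449
  5     1,375.00     1,204.9781     6,024.8903
  6    51,375.00    43,849.3910   263,096.3458
  Σ                 50,205.3512   281,828.7526
P = 50,205.3512; D_Mac = 5.61352 half-year periods = 2.80676 yrs; D_mod = 2.80676/(1+0.02675) = 2.73364 yrs.
ΔP/P ≈ -D_mod · Δy = -2.73364 × (+0.014) = -0.038271 = -3.8271%.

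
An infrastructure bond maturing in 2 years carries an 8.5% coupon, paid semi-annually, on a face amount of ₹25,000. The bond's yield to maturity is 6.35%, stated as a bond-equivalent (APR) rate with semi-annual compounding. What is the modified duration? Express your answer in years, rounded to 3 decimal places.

1.826 years

Periodic yield y = 0.03175. First find Macaulay duration:
  t   CF        PV=CF/(1+0.03175)^t    t·PV
  1     1,062.50     1,029.8037     1,029.8037
  2     1,062.50       998.1136     1,996.2272
  3     1,062.50       967.3987     2,902.1961
  4    26,062.50    22,999.4877    91,997.9507
  Σ                 25,994.8038    97,926.1778
P = 25,994.8038; Macaulay duration = 97,926.1778 / 25,994.8038 = 3.76714 half-year periods = 1.88357 years.
Modified duration = D_Mac / (1 + y) = 1.88357 / 1.03175 = 1.82561 years.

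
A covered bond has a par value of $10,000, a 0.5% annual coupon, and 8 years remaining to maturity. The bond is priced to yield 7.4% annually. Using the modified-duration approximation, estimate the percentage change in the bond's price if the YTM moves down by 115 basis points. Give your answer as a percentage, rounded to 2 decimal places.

Periodic yield y = 0.074. Modified duration first:
  t   CF        PV=CF/(1+0.074)^t    t·PV
  1        50.00        46.5549        46.5549
  2        50.00        43.3472        86.6945
  3        50.00        40.3606       121.0817
  4        50.00        37.5797       150.3187
  5        50.00        34.9904       174.9519
  6        50.00        32.5795       195.4770
  7        50.00        30.3347       212.3431
  8    10,050.00     5,677.1688    45,417.3508
  Σ                  5,942.9158    46,404.7724
P = 5,942.9158; D_Mac = 7.80842 yrs; D_mod = 7.80842/(1+0.074) = 7.27041 yrs.
ΔP/P ≈ -D_mod · Δy = -7.27041 × (-0.0115) = +0.083610 = +8.3610%.

+8.36%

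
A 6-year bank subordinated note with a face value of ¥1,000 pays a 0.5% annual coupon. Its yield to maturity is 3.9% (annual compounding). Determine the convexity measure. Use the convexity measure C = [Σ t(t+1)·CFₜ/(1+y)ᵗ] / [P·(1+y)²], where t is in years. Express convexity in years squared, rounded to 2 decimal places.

With y = 0.039:
  t   CF        PV=CF/(1+0.039)^t    t·PV        t(t+1)·PV
  1         5.00         4.8123         4.8123           9.6246
  2         5.00         4.6317         9.2634          27.7901
  3         5.00         4.4578        13.3735          53.4939
  4         5.00         4.2905        17.1620          85.8100
  5         5.00         4.1295        20.6473         123.8835
  6     1,005.00       798.8639     4,793.1832      33,552.2823
  Σ                    821.1856     4,858.4416      33,852.8845
P = 821.1856.
Convexity = Σ t(t+1)·PV / [P·(1+y)²] = 33,852.8845 / (821.1856 × 1.079521) = 38.18768.

38.19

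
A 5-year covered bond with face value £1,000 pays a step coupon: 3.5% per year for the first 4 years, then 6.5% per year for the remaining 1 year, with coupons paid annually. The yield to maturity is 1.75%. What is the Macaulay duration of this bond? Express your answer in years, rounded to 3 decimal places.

4.696 years

Periodic yield y = 0.0175. Discount each cash flow and weight by its year:
  t   CF        PV=CF/(1+0.0175)^t    t·PV
  1        35.00        34.3980        34.3980
  2        35.00        33.8064        67.6128
  3        35.00        33.2250        99.6750
  4        35.00        32.6535       130.6142
  5     1,065.00       976.5119     4,882.5593
  Σ                  1,110.5948     5,214.8593
Price P = Σ PV = 1,110.5948.
Macaulay duration = Σ(t·PV) / P = 5,214.8593 / 1,110.5948 = 4.69556 years.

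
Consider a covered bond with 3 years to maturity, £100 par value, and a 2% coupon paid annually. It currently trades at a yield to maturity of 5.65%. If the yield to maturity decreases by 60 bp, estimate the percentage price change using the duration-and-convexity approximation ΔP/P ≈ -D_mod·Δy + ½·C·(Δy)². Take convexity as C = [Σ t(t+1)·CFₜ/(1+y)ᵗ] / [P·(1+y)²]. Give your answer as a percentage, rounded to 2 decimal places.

With y = 0.0565:
  t   CF        PV=CF/(1+0.0565)^t    t·PV        t(t+1)·PV
  1         2.00         1.8930         1.8930           3.7861
  2         2.00         1.7918         3.5836          10.7508
  3       102.00        86.4951       259.4854       1,037.9416
  Σ                     90.1800       264.9621       1,052.4785
P = 90.1800; D_Mac = 2.93815 yrs; D_mod = 2.78102 yrs; C = 10.45596.
Duration effect: -2.78102 × (-0.006) = +0.016686
Convexity effect: 0.5 × 10.45596 × (-0.006)² = +0.0001882
ΔP/P ≈ +0.016686 + 0.0001882 = +0.016874 = +1.6874%.

+1.69%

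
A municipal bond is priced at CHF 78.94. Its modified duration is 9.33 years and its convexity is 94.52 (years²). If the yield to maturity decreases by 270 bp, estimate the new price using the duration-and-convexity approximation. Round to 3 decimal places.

Duration effect: -D_mod·Δy = -9.33 × (-0.027) = +0.251910
Convexity effect: ½·C·(Δy)² = 0.5 × 94.52 × (-0.027)² = +0.03445254
ΔP/P ≈ +0.251910 + 0.03445254 = +0.28636254
New price ≈ 78.94 × (1 + 0.28636254) = 101.5454589076.

CHF 101.545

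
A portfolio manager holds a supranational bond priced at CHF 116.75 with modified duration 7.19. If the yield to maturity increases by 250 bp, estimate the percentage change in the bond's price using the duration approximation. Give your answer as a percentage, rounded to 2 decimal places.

-17.98%

Duration approximation: ΔP/P ≈ -D_mod · Δy = -7.19 × (+0.025) = -0.179750.
As a percentage: -17.9750%.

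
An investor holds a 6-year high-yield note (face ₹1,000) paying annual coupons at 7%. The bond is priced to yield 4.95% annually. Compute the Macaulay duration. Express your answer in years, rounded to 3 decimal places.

5.149 years

Periodic yield y = 0.0495. Discount each cash flow and weight by its year:
  t   CF        PV=CF/(1+0.0495)^t    t·PV
  1        70.00        66.6984        66.6984
  2        70.00        63.5526       127.1052
  3        70.00        60.5551       181.6653
  4        70.00        57.6990       230.7960
  5        70.00        54.9776       274.8880
  6     1,070.00       800.7356     4,804.4134
  Σ                  1,104.2183     5,685.5663
Price P = Σ PV = 1,104.2183.
Macaulay duration = Σ(t·PV) / P = 5,685.5663 / 1,104.2183 = 5.14895 years.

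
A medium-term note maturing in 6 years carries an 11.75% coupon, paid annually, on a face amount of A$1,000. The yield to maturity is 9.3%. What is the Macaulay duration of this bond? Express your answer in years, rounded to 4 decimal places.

4.7007 years

Periodic yield y = 0.093. Discount each cash flow and weight by its year:
  t   CF        PV=CF/(1+0.093)^t    t·PV
  1       117.50       107.5023       107.5023
  2       117.50        98.3552       196.7105
  3       117.50        89.9865       269.9595
  4       117.50        82.3298       329.3193
  5       117.50        75.3246       376.6232
  6     1,117.50       655.4304     3,932.5822
  Σ                  1,108.9289     5,212.6970
Price P = Σ PV = 1,108.9289.
Macaulay duration = Σ(t·PV) / P = 5,212.6970 / 1,108.9289 = 4.70066 years.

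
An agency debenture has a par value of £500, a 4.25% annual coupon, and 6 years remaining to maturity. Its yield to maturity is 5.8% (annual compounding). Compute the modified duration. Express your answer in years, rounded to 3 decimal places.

Periodic yield y = 0.058. First find Macaulay duration:
  t   CF        PV=CF/(1+0.058)^t    t·PV
  1        21.25        20.0851        20.0851
  2        21.25        18.9840        37.9680
  3        21.25        17.9433        53.8299
  4        21.25        16.9596        67.8385
  5        21.25        16.0299        80.1495
  6       521.25       371.6482     2,229.8893
  Σ                    461.6501     2,489.7602
P = 461.6501; Macaulay duration = 2,489.7602 / 461.6501 = 5.39318 years.
Modified duration = D_Mac / (1 + y) = 5.39318 / 1.058 = 5.09752 years.

5.098 years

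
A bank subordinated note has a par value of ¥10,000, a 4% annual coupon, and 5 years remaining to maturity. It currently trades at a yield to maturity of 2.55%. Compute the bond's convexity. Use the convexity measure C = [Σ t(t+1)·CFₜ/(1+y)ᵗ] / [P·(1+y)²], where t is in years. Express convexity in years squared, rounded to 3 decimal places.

25.823

With y = 0.0255:
  t   CF        PV=CF/(1+0.0255)^t    t·PV        t(t+1)·PV
  1       400.00       390.0536       390.0536         780.1073
  2       400.00       380.3546       760.7092       2,282.1275
  3       400.00       370.8967     1,112.6902       4,450.7607
  4       400.00       361.6740     1,446.6961       7,233.4807
  5    10,400.00     9,169.6976    45,848.4882     275,090.9293
  Σ                 10,672.6766    49,558.6374     289,837.4056
P = 10,672.6766.
Convexity = Σ t(t+1)·PV / [P·(1+y)²] = 289,837.4056 / (10,672.6766 × 1.051650) = 25.82318.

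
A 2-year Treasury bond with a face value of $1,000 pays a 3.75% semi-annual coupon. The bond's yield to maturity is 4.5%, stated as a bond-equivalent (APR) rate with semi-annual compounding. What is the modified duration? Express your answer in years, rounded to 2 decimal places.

Periodic yield y = 0.0225. First find Macaulay duration:
  t   CF        PV=CF/(1+0.0225)^t    t·PV
  1        18.75        18.3374        18.3374
  2        18.75        17.9339        35.8678
  3        18.75        17.5393        52.6178
  4     1,018.75       931.9967     3,727.9866
  Σ                    985.8072     3,834.8096
P = 985.8072; Macaulay duration = 3,834.8096 / 985.8072 = 3.89002 half-year periods = 1.94501 years.
Modified duration = D_Mac / (1 + y) = 1.94501 / 1.0225 = 1.90221 years.

1.90 years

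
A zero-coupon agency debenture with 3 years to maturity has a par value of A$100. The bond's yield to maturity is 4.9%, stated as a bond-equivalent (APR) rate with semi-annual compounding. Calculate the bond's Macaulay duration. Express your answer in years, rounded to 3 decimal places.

A zero-coupon bond has a single cash flow at maturity, so its Macaulay duration equals its maturity: 3 years.
(Equivalently: 6 semi-annual periods ÷ 2 = 3 years.)

3.000 years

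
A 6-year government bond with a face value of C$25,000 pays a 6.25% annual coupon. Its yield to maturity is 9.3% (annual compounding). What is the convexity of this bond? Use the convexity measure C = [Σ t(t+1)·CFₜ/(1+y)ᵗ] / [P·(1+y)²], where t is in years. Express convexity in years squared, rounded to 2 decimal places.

With y = 0.093:
  t   CF        PV=CF/(1+0.093)^t    t·PV        t(t+1)·PV
  1     1,562.50     1,429.5517     1,429.5517       2,859.1034
  2     1,562.50     1,307.9155     2,615.8311       7,847.4933
  3     1,562.50     1,196.6290     3,589.8871      14,359.5485
  4     1,562.50     1,094.8116     4,379.2463      21,896.2314
  5     1,562.50     1,001.6574     5,008.2871      30,049.7229
  6    26,562.50    15,579.3013    93,475.8076     654,330.6533
  Σ                 21,609.8666   110,498.6110     731,342.7528
P = 21,609.8666.
Convexity = Σ t(t+1)·PV / [P·(1+y)²] = 731,342.7528 / (21,609.8666 × 1.194649) = 28.32882.

28.33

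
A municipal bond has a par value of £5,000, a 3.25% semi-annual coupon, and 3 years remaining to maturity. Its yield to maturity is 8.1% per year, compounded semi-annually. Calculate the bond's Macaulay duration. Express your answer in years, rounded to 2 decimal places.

Periodic yield y = 0.0405. Discount each cash flow and weight by its period:
  t   CF        PV=CF/(1+0.0405)^t    t·PV
  1        81.25        78.0875        78.0875
  2        81.25        75.0480       150.0960
  3        81.25        72.1269       216.3806
  4        81.25        69.3194       277.2778
  5        81.25        66.6213       333.1064
  6     5,081.25     4,004.2212    24,025.3269
  Σ                  4,365.4242    25,080.2752
Price P = Σ PV = 4,365.4242.
Macaulay duration = Σ(t·PV) / P = 25,080.2752 / 4,365.4242 = 5.74521 half-year periods.
In years: 5.74521 / 2 = 2.87260 years.

2.87 years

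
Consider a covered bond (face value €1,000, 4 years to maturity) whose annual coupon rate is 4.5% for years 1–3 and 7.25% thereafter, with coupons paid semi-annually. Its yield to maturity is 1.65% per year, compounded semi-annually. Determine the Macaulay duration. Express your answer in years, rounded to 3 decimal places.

Periodic yield y = 0.00825. Discount each cash flow and weight by its period:
  t   CF        PV=CF/(1+0.00825)^t    t·PV
  1        22.50        22.3159        22.3159
  2        22.50        22.1333        44.2666
  3        22.50        21.9522        65.8566
  4        22.50        21.7726        87.0903
  5        22.50        21.5944       107.9721
  6        22.50        21.4177       128.5063
  7        36.25        34.2240       239.5678
  8     1,036.25       970.3283     7,762.6264
  Σ                  1,135.7383     8,458.2019
Price P = Σ PV = 1,135.7383.
Macaulay duration = Σ(t·PV) / P = 8,458.2019 / 1,135.7383 = 7.44732 half-year periods.
In years: 7.44732 / 2 = 3.72366 years.

3.724 years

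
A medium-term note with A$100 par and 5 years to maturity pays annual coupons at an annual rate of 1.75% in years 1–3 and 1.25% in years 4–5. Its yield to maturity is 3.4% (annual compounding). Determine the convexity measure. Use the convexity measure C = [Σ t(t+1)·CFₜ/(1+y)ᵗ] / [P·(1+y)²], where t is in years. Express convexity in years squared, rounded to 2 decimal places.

With y = 0.034:
  t   CF        PV=CF/(1+0.034)^t    t·PV        t(t+1)·PV
  1         1.75         1.6925         1.6925           3.3849
  2         1.75         1.6368         3.2736           9.8208
  3         1.75         1.5830         4.7490          18.9958
  4         1.25         1.0935         4.3741          21.8705
  5       101.25        85.6628       428.3141       2,569.8844
  Σ                     91.6686       442.4032       2,623.9564
P = 91.6686.
Convexity = Σ t(t+1)·PV / [P·(1+y)²] = 2,623.9564 / (91.6686 × 1.069156) = 26.77288.

26.77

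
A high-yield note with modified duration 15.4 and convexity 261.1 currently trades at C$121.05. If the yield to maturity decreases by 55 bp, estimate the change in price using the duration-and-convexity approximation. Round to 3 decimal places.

Duration effect: -D_mod·Δy = -15.4 × (-0.0055) = +0.084700
Convexity effect: ½·C·(Δy)² = 0.5 × 261.1 × (-0.0055)² = +0.0039491375
ΔP/P ≈ +0.084700 + 0.0039491375 = +0.0886491375
ΔP ≈ 121.05 × (+0.0886491375) = +10.730978094375.

+C$10.731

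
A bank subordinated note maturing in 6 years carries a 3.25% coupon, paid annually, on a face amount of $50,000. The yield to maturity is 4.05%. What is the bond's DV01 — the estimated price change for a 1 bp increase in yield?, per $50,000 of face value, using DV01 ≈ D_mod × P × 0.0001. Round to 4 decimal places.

$25.4872

Periodic yield y = 0.0405.
  t   CF        PV=CF/(1+0.0405)^t    t·PV
  1     1,625.00     1,561.7492     1,561.7492
  2     1,625.00     1,500.9603     3,001.9205
  3     1,625.00     1,442.5375     4,327.6125
  4     1,625.00     1,386.3888     5,545.5550
  5     1,625.00     1,332.4255     6,662.1276
  6    51,625.00    40,682.4929   244,094.9574
  Σ                 47,906.5541   265,193.9223
P = 47,906.5541; D_Mac = 5.53565 yrs; D_mod = 5.32018 yrs.
DV01 ≈ 5.32018 × 47,906.5541 × 0.0001 = 25.487162.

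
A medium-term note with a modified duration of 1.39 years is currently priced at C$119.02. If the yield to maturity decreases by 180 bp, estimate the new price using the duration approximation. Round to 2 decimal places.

Duration approximation: ΔP/P ≈ -D_mod · Δy = -1.39 × (-0.018) = +0.025020.
New price ≈ 119.02 × (1 + 0.025020) = 121.9978804.

C$122.00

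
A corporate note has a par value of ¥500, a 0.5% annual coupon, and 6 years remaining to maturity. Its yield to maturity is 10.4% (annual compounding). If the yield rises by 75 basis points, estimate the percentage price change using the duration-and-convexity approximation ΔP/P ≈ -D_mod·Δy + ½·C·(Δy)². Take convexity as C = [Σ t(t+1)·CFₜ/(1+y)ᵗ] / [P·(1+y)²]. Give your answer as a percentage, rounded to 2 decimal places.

With y = 0.104:
  t   CF        PV=CF/(1+0.104)^t    t·PV        t(t+1)·PV
  1         2.50         2.2645         2.2645           4.5290
  2         2.50         2.0512         4.1023          12.3070
  3         2.50         1.8579         5.5738          22.2953
  4         2.50         1.6829         6.7317          33.6584
  5         2.50         1.5244         7.6219          45.7315
  6       502.50       277.5375     1,665.2248      11,656.5738
  Σ                    286.9184     1,691.5191      11,775.0951
P = 286.9184; D_Mac = 5.89547 yrs; D_mod = 5.34010 yrs; C = 33.67192.
Duration effect: -5.34010 × (+0.0075) = -0.040051
Convexity effect: 0.5 × 33.67192 × (0.0075)² = +0.0009470
ΔP/P ≈ -0.040051 + 0.0009470 = -0.039104 = -3.9104%.

-3.91%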